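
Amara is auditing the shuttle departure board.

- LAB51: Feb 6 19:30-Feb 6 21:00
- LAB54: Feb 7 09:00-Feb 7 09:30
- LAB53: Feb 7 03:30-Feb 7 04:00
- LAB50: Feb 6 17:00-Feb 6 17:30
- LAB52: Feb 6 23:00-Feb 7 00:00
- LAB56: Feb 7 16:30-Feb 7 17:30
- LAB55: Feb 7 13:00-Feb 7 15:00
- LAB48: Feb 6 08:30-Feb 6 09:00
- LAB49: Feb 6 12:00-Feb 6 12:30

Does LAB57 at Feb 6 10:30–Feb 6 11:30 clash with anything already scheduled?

No — it doesn't clash with anything

LAB48: ends Feb 6 09:00 at or before LAB57 starts Feb 6 10:30 → clear.
LAB49: starts Feb 6 12:00 at or after LAB57 ends Feb 6 11:30 → clear.
LAB50: starts Feb 6 17:00 at or after LAB57 ends Feb 6 11:30 → clear.
LAB51: starts Feb 6 19:30 at or after LAB57 ends Feb 6 11:30 → clear.
LAB52: starts Feb 6 23:00 at or after LAB57 ends Feb 6 11:30 → clear.
LAB53: starts Feb 7 03:30 at or after LAB57 ends Feb 6 11:30 → clear.
LAB54: starts Feb 7 09:00 at or after LAB57 ends Feb 6 11:30 → clear.
LAB55: starts Feb 7 13:00 at or after LAB57 ends Feb 6 11:30 → clear.
LAB56: starts Feb 7 16:30 at or after LAB57 ends Feb 6 11:30 → clear.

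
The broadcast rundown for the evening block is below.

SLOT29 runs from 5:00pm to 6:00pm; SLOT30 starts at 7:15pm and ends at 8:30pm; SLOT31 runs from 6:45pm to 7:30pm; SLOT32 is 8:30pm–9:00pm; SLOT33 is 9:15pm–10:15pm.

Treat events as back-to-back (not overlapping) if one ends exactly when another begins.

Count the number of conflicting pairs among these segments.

Sorted by start: SLOT29, SLOT31, SLOT30, SLOT32, SLOT33.
SLOT31 starts after SLOT29 ends, so SLOT29 has no further overlaps.
SLOT30 starts before SLOT31 ends → SLOT31 and SLOT30 overlap.
SLOT32 starts after SLOT31 ends, so SLOT31 has no further overlaps.
SLOT32 starts exactly when SLOT30 ends (back-to-back, no overlap), so SLOT30 has no further overlaps.
SLOT33 starts after SLOT32 ends.
Overlapping pairs: SLOT30 & SLOT31 — 1 in total.

1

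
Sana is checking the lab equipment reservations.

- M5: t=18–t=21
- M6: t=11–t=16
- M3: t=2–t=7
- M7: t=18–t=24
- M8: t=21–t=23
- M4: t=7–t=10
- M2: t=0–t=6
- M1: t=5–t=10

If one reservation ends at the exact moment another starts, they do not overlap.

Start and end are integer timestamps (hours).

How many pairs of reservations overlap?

6

Check each pair: they overlap iff neither finishes before the other starts.
Sorted by start: M2, M3, M1, M4, M6, M5, M7, M8.
M3 starts before M2 ends → M2 and M3 overlap.
M1 starts before M2 ends → M2 and M1 overlap.
M4 starts after M2 ends; M2 is clear from here.
M1 starts before M3 ends → M3 and M1 overlap.
M4 starts exactly when M3 ends (back-to-back, no overlap); M3 is clear from here.
M4 starts before M1 ends → M1 and M4 overlap.
M6 starts after M1 ends; M1 is clear from here.
M6 starts after M4 ends; M4 is clear from here.
M5 starts after M6 ends; M6 is clear from here.
M7 starts before M5 ends → M5 and M7 overlap.
M8 starts exactly when M5 ends (back-to-back, no overlap).
M8 starts before M7 ends → M7 and M8 overlap.
Overlapping pairs: M1 & M2, M1 & M3, M1 & M4, M2 & M3, M5 & M7, M7 & M8 — 6 in total.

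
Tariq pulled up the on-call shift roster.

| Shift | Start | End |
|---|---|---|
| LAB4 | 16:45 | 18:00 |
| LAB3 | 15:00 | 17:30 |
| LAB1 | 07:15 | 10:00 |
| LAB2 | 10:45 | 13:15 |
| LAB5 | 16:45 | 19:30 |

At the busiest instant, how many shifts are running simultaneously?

Walk through starts and ends in time order (an end at T is processed before a start at T):
07:15 start LAB1 → 1
10:00 end LAB1 → 0
10:45 start LAB2 → 1
13:15 end LAB2 → 0
15:00 start LAB3 → 1
16:45 start LAB4 → 2
16:45 start LAB5 → 3
17:30 end LAB3 → 2
18:00 end LAB4 → 1
19:30 end LAB5 → 0
Peak is 3, at 16:45 (LAB3, LAB4, LAB5).

3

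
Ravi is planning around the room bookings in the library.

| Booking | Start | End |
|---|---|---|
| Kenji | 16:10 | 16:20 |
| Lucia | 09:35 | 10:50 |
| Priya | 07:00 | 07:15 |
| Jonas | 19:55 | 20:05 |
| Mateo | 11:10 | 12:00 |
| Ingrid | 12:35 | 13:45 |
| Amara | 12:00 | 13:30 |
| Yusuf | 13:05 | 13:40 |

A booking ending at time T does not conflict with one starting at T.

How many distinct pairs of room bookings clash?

3

Two intervals overlap when each starts before the other ends.
Sorted by start: Priya, Lucia, Mateo, Amara, Ingrid, Yusuf, Kenji, Jonas.
Lucia starts after Priya ends, so nothing later overlaps Priya either.
Mateo starts after Lucia ends, so nothing later overlaps Lucia either.
Amara starts exactly when Mateo ends (back-to-back, no overlap), so nothing later overlaps Mateo either.
Ingrid starts before Amara ends → Amara and Ingrid overlap.
Yusuf starts before Amara ends → Amara and Yusuf overlap.
Kenji starts after Amara ends, so nothing later overlaps Amara either.
Yusuf starts before Ingrid ends → Ingrid and Yusuf overlap.
Kenji starts after Ingrid ends, so nothing later overlaps Ingrid either.
Kenji starts after Yusuf ends, so nothing later overlaps Yusuf either.
Jonas starts after Kenji ends.
Overlapping pairs: Amara & Ingrid, Amara & Yusuf, Ingrid & Yusuf — 3 in total.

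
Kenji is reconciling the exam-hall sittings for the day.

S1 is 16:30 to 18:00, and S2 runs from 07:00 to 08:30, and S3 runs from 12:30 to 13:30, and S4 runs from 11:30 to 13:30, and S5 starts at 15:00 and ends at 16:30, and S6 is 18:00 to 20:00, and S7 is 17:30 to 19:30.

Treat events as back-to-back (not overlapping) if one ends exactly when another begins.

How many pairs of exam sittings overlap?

3

Sorted by start: S2, S4, S3, S5, S1, S7, S6.
S4 starts after S2 ends, so S2 has no further overlaps.
S3 starts before S4 ends → S4 and S3 overlap.
S5 starts after S4 ends, so S4 has no further overlaps.
S5 starts after S3 ends, so S3 has no further overlaps.
S1 starts exactly when S5 ends (back-to-back, no overlap), so S5 has no further overlaps.
S7 starts before S1 ends → S1 and S7 overlap.
S6 starts exactly when S1 ends (back-to-back, no overlap).
S6 starts before S7 ends → S7 and S6 overlap.
Overlapping pairs: S1 & S7, S3 & S4, S6 & S7 — 3 in total.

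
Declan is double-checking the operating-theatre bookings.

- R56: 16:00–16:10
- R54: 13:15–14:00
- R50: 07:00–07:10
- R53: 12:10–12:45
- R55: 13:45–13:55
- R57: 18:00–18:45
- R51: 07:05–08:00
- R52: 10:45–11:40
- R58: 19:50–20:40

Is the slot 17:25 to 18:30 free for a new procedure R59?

R50: ends 07:10 at or before R59 starts 17:25 → clear.
R51: ends 08:00 at or before R59 starts 17:25 → clear.
R52: ends 11:40 at or before R59 starts 17:25 → clear.
R53: ends 12:45 at or before R59 starts 17:25 → clear.
R54: ends 14:00 at or before R59 starts 17:25 → clear.
R55: ends 13:55 at or before R59 starts 17:25 → clear.
R56: ends 16:10 at or before R59 starts 17:25 → clear.
R57: starts 18:00 before R59 ends 18:30, and ends 18:45 after R59 starts 17:25 → overlap.
R58: starts 19:50 at or after R59 ends 18:30 → clear.
R59 overlaps R57.

No — it overlaps R57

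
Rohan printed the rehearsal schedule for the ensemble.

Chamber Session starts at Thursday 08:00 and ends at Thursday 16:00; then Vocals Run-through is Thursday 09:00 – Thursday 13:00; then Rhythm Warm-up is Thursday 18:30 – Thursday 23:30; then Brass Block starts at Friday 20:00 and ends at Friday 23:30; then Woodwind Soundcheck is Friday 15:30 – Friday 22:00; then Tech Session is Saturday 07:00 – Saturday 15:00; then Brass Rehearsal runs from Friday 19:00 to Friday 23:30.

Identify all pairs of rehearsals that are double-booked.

Sorted by start: Chamber Session, Vocals Run-through, Rhythm Warm-up, Woodwind Soundcheck, Brass Rehearsal, Brass Block, Tech Session.
Vocals Run-through starts before Chamber Session ends → Chamber Session and Vocals Run-through overlap.
Rhythm Warm-up starts after Chamber Session ends; Chamber Session is clear from here.
Rhythm Warm-up starts after Vocals Run-through ends; Vocals Run-through is clear from here.
Woodwind Soundcheck starts after Rhythm Warm-up ends; Rhythm Warm-up is clear from here.
Brass Rehearsal starts before Woodwind Soundcheck ends → Woodwind Soundcheck and Brass Rehearsal overlap.
Brass Block starts before Woodwind Soundcheck ends → Woodwind Soundcheck and Brass Block overlap.
Tech Session starts after Woodwind Soundcheck ends.
Brass Block starts before Brass Rehearsal ends → Brass Rehearsal and Brass Block overlap.
Tech Session starts after Brass Rehearsal ends.
Tech Session starts after Brass Block ends.

Brass Block & Brass Rehearsal, Brass Block & Woodwind Soundcheck, Brass Rehearsal & Woodwind Soundcheck, Chamber Session & Vocals Run-through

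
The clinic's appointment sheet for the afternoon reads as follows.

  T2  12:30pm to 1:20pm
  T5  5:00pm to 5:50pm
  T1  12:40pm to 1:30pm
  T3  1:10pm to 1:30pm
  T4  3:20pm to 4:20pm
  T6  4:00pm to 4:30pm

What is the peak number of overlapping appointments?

Sort all start/end points and keep a running count:
12:30pm start T2 → 1
12:40pm start T1 → 2
1:10pm start T3 → 3
1:20pm end T2 → 2
1:30pm end T1 → 1
1:30pm end T3 → 0
3:20pm start T4 → 1
4:00pm start T6 → 2
4:20pm end T4 → 1
4:30pm end T6 → 0
5:00pm start T5 → 1
5:50pm end T5 → 0
Peak is 3, at 1:10pm (T1, T2, T3).

3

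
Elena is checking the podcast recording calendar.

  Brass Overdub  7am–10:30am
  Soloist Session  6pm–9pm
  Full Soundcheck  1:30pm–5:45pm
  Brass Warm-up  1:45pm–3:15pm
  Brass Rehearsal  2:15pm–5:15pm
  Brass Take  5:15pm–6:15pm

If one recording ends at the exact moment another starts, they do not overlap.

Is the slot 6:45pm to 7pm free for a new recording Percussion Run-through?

No — it overlaps Soloist Session

Brass Overdub: ends 10:30am at or before Percussion Run-through starts 6:45pm → clear.
Full Soundcheck: ends 5:45pm at or before Percussion Run-through starts 6:45pm → clear.
Brass Warm-up: ends 3:15pm at or before Percussion Run-through starts 6:45pm → clear.
Brass Rehearsal: ends 5:15pm at or before Percussion Run-through starts 6:45pm → clear.
Brass Take: ends 6:15pm at or before Percussion Run-through starts 6:45pm → clear.
Soloist Session: starts 6pm before Percussion Run-through ends 7pm, and ends 9pm after Percussion Run-through starts 6:45pm → overlap.
Percussion Run-through overlaps Soloist Session.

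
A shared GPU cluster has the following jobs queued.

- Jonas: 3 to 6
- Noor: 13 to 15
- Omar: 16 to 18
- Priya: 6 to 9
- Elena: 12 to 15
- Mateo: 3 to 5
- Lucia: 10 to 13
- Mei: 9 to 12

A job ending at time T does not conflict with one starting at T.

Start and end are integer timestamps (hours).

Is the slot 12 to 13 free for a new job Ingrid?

Jonas: ends 6 at or before Ingrid starts 12 → clear.
Mateo: ends 5 at or before Ingrid starts 12 → clear.
Priya: ends 9 at or before Ingrid starts 12 → clear.
Mei: ends 12 at or before Ingrid starts 12 → clear.
Lucia: starts 10 before Ingrid ends 13, and ends 13 after Ingrid starts 12 → overlap.
Elena: starts 12 before Ingrid ends 13, and ends 15 after Ingrid starts 12 → overlap.
Noor: starts 13 at or after Ingrid ends 13 → clear.
Omar: starts 16 at or after Ingrid ends 13 → clear.
Ingrid overlaps Lucia, Elena.

No — it overlaps Elena, Lucia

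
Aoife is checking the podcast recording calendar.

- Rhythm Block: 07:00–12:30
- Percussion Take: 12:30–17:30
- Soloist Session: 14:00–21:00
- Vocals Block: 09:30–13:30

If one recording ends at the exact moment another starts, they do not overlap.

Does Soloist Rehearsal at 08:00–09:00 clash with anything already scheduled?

Rhythm Block: starts 07:00 before Soloist Rehearsal ends 09:00, and ends 12:30 after Soloist Rehearsal starts 08:00 → overlap.
Vocals Block: starts 09:30 at or after Soloist Rehearsal ends 09:00 → clear.
Percussion Take: starts 12:30 at or after Soloist Rehearsal ends 09:00 → clear.
Soloist Session: starts 14:00 at or after Soloist Rehearsal ends 09:00 → clear.
Soloist Rehearsal overlaps Rhythm Block.

Yes — it overlaps Rhythm Block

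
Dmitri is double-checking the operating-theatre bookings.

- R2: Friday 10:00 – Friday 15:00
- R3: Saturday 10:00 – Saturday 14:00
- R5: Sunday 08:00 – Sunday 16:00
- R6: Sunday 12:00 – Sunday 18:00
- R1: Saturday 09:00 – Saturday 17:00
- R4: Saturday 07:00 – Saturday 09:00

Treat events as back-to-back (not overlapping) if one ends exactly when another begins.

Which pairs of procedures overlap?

Sorted by start: R2, R4, R1, R3, R5, R6.
R4 starts after R2 ends, so nothing later overlaps R2 either.
R1 starts exactly when R4 ends (back-to-back, no overlap), so nothing later overlaps R4 either.
R3 starts before R1 ends → R1 and R3 overlap.
R5 starts after R1 ends, so nothing later overlaps R1 either.
R5 starts after R3 ends, so nothing later overlaps R3 either.
R6 starts before R5 ends → R5 and R6 overlap.

R1 & R3, R5 & R6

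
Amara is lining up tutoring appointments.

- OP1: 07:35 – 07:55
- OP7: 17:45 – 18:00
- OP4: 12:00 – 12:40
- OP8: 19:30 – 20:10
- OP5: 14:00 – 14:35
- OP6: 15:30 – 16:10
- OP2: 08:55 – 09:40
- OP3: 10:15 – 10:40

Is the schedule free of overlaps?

Yes

Sorted by start: OP1, OP2, OP3, OP4, OP5, OP6, OP7, OP8.
OP2 starts after OP1 ends; OP1 is clear from here.
OP3 starts after OP2 ends; OP2 is clear from here.
OP4 starts after OP3 ends; OP3 is clear from here.
OP5 starts after OP4 ends; OP4 is clear from here.
OP6 starts after OP5 ends; OP5 is clear from here.
OP7 starts after OP6 ends; OP6 is clear from here.
OP8 starts after OP7 ends.
Every pair is clear; the schedule has no overlaps.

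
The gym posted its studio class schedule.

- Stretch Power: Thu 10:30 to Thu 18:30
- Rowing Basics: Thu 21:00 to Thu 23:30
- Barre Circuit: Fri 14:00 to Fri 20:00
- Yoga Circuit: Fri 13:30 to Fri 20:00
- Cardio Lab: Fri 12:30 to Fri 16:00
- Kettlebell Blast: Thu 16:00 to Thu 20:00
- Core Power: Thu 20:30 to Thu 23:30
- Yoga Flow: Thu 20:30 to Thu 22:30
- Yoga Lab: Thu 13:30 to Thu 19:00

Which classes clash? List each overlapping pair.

Two intervals overlap when each starts before the other ends.
Sorted by start: Stretch Power, Yoga Lab, Kettlebell Blast, Yoga Flow, Core Power, Rowing Basics, Cardio Lab, Yoga Circuit, Barre Circuit.
Yoga Lab starts before Stretch Power ends → Stretch Power and Yoga Lab overlap.
Kettlebell Blast starts before Stretch Power ends → Stretch Power and Kettlebell Blast overlap.
Yoga Flow starts after Stretch Power ends — done with Stretch Power.
Kettlebell Blast starts before Yoga Lab ends → Yoga Lab and Kettlebell Blast overlap.
Yoga Flow starts after Yoga Lab ends — done with Yoga Lab.
Yoga Flow starts after Kettlebell Blast ends — done with Kettlebell Blast.
Core Power starts before Yoga Flow ends → Yoga Flow and Core Power overlap.
Rowing Basics starts before Yoga Flow ends → Yoga Flow and Rowing Basics overlap.
Cardio Lab starts after Yoga Flow ends — done with Yoga Flow.
Rowing Basics starts before Core Power ends → Core Power and Rowing Basics overlap.
Cardio Lab starts after Core Power ends — done with Core Power.
Cardio Lab starts after Rowing Basics ends — done with Rowing Basics.
Yoga Circuit starts before Cardio Lab ends → Cardio Lab and Yoga Circuit overlap.
Barre Circuit starts before Cardio Lab ends → Cardio Lab and Barre Circuit overlap.
Barre Circuit starts before Yoga Circuit ends → Yoga Circuit and Barre Circuit overlap.

Barre Circuit & Cardio Lab, Barre Circuit & Yoga Circuit, Cardio Lab & Yoga Circuit, Core Power & Rowing Basics, Core Power & Yoga Flow, Kettlebell Blast & Stretch Power, Kettlebell Blast & Yoga Lab, Rowing Basics & Yoga Flow, Stretch Power & Yoga Lab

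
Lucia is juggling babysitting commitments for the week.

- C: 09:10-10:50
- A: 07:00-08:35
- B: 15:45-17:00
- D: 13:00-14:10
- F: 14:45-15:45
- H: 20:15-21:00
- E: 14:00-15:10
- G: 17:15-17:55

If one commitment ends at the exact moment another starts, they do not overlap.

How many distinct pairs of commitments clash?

Sorted by start: A, C, D, E, F, B, G, H.
C starts after A ends; A is clear from here.
D starts after C ends; C is clear from here.
E starts before D ends → D and E overlap.
F starts after D ends; D is clear from here.
F starts before E ends → E and F overlap.
B starts after E ends; E is clear from here.
B starts exactly when F ends (back-to-back, no overlap); F is clear from here.
G starts after B ends; B is clear from here.
H starts after G ends.
Overlapping pairs: D & E, E & F — 2 in total.

2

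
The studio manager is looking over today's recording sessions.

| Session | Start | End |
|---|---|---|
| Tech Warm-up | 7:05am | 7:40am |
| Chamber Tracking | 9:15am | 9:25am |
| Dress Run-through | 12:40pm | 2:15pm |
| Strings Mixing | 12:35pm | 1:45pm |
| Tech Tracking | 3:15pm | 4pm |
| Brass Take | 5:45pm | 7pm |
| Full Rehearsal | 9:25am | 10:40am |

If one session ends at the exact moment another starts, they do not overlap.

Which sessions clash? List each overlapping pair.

Dress Run-through & Strings Mixing

Sorted by start: Tech Warm-up, Chamber Tracking, Full Rehearsal, Strings Mixing, Dress Run-through, Tech Tracking, Brass Take.
Chamber Tracking starts after Tech Warm-up ends, so Tech Warm-up has no further overlaps.
Full Rehearsal starts exactly when Chamber Tracking ends (back-to-back, no overlap), so Chamber Tracking has no further overlaps.
Strings Mixing starts after Full Rehearsal ends, so Full Rehearsal has no further overlaps.
Dress Run-through starts before Strings Mixing ends → Strings Mixing and Dress Run-through overlap.
Tech Tracking starts after Strings Mixing ends, so Strings Mixing has no further overlaps.
Tech Tracking starts after Dress Run-through ends, so Dress Run-through has no further overlaps.
Brass Take starts after Tech Tracking ends.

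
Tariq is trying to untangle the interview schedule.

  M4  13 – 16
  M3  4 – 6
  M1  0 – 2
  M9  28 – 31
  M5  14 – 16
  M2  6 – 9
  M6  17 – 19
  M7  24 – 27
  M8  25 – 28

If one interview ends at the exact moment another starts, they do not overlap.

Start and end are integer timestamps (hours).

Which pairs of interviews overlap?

M4 & M5, M7 & M8

Two intervals overlap when each starts before the other ends.
Sorted by start: M1, M3, M2, M4, M5, M6, M7, M8, M9.
M3 starts after M1 ends; M1 is clear from here.
M2 starts exactly when M3 ends (back-to-back, no overlap); M3 is clear from here.
M4 starts after M2 ends; M2 is clear from here.
M5 starts before M4 ends → M4 and M5 overlap.
M6 starts after M4 ends; M4 is clear from here.
M6 starts after M5 ends; M5 is clear from here.
M7 starts after M6 ends; M6 is clear from here.
M8 starts before M7 ends → M7 and M8 overlap.
M9 starts after M7 ends.
M9 starts exactly when M8 ends (back-to-back, no overlap).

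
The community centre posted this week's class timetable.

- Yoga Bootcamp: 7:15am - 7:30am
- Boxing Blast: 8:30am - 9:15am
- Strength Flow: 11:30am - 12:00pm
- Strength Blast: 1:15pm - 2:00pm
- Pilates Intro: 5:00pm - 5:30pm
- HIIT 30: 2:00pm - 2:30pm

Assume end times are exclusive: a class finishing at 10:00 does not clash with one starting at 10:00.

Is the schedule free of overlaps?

Yes

Two intervals overlap when each starts before the other ends.
Sorted by start: Yoga Bootcamp, Boxing Blast, Strength Flow, Strength Blast, HIIT 30, Pilates Intro.
Boxing Blast starts after Yoga Bootcamp ends, so nothing later overlaps Yoga Bootcamp either.
Strength Flow starts after Boxing Blast ends, so nothing later overlaps Boxing Blast either.
Strength Blast starts after Strength Flow ends, so nothing later overlaps Strength Flow either.
HIIT 30 starts exactly when Strength Blast ends (back-to-back, no overlap), so nothing later overlaps Strength Blast either.
Pilates Intro starts after HIIT 30 ends.
Every pair is clear; the schedule has no overlaps.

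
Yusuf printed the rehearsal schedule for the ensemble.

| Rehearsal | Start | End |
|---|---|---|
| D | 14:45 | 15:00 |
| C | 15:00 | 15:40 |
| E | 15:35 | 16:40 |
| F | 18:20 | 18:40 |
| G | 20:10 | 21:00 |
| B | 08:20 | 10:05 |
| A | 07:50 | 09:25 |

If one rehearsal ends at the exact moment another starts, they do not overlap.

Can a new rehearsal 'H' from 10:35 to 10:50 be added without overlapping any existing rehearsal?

Yes — the slot is free

A: ends 09:25 at or before H starts 10:35 → clear.
B: ends 10:05 at or before H starts 10:35 → clear.
D: starts 14:45 at or after H ends 10:50 → clear.
C: starts 15:00 at or after H ends 10:50 → clear.
E: starts 15:35 at or after H ends 10:50 → clear.
F: starts 18:20 at or after H ends 10:50 → clear.
G: starts 20:10 at or after H ends 10:50 → clear.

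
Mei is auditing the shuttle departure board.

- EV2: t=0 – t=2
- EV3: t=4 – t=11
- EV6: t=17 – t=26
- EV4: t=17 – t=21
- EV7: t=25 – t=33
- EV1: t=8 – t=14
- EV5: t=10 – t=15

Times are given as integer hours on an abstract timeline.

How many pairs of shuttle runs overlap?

Sorted by start: EV2, EV3, EV1, EV5, EV4, EV6, EV7.
EV3 starts after EV2 ends — done with EV2.
EV1 starts before EV3 ends → EV3 and EV1 overlap.
EV5 starts before EV3 ends → EV3 and EV5 overlap.
EV4 starts after EV3 ends — done with EV3.
EV5 starts before EV1 ends → EV1 and EV5 overlap.
EV4 starts after EV1 ends — done with EV1.
EV4 starts after EV5 ends — done with EV5.
EV6 starts before EV4 ends → EV4 and EV6 overlap.
EV7 starts after EV4 ends.
EV7 starts before EV6 ends → EV6 and EV7 overlap.
Overlapping pairs: EV1 & EV3, EV1 & EV5, EV3 & EV5, EV4 & EV6, EV6 & EV7 — 5 in total.

5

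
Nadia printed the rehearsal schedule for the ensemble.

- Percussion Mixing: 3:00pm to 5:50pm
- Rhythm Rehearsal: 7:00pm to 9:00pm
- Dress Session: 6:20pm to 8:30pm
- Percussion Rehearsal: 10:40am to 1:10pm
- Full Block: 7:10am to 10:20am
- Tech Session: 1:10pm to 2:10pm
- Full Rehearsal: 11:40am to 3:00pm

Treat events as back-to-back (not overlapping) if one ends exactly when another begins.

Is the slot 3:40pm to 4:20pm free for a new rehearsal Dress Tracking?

Full Block: ends 10:20am at or before Dress Tracking starts 3:40pm → clear.
Percussion Rehearsal: ends 1:10pm at or before Dress Tracking starts 3:40pm → clear.
Full Rehearsal: ends 3:00pm at or before Dress Tracking starts 3:40pm → clear.
Tech Session: ends 2:10pm at or before Dress Tracking starts 3:40pm → clear.
Percussion Mixing: starts 3:00pm before Dress Tracking ends 4:20pm, and ends 5:50pm after Dress Tracking starts 3:40pm → overlap.
Dress Session: starts 6:20pm at or after Dress Tracking ends 4:20pm → clear.
Rhythm Rehearsal: starts 7:00pm at or after Dress Tracking ends 4:20pm → clear.
Dress Tracking overlaps Percussion Mixing.

No — it overlaps Percussion Mixing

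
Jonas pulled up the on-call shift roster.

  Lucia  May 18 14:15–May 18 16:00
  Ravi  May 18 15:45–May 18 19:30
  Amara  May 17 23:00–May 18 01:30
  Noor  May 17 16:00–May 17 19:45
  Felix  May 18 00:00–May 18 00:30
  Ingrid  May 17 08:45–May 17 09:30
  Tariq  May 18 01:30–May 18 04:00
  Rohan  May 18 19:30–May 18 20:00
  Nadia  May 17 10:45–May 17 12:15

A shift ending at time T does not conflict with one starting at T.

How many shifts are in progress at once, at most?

Sweep the timeline, counting +1 at each start and −1 at each end (ends before starts at a tie):
May 17 08:45 start Ingrid → 1
May 17 09:30 end Ingrid → 0
May 17 10:45 start Nadia → 1
May 17 12:15 end Nadia → 0
May 17 16:00 start Noor → 1
May 17 19:45 end Noor → 0
May 17 23:00 start Amara → 1
May 18 00:00 start Felix → 2
May 18 00:30 end Felix → 1
May 18 01:30 end Amara → 0
May 18 01:30 start Tariq → 1
May 18 04:00 end Tariq → 0
May 18 14:15 start Lucia → 1
May 18 15:45 start Ravi → 2
May 18 16:00 end Lucia → 1
May 18 19:30 end Ravi → 0
May 18 19:30 start Rohan → 1
May 18 20:00 end Rohan → 0
Peak is 2, at May 18 00:00 (Amara, Felix).

2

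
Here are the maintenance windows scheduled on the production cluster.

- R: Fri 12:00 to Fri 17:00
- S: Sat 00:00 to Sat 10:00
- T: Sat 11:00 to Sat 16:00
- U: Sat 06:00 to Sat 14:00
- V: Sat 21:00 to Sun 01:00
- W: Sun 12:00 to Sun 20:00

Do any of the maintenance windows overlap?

Yes

Sorted by start: R, S, U, T, V, W.
S starts after R ends, so nothing later overlaps R either.
U starts before S ends → S and U overlap.
That's a conflict, so the schedule is not conflict-free.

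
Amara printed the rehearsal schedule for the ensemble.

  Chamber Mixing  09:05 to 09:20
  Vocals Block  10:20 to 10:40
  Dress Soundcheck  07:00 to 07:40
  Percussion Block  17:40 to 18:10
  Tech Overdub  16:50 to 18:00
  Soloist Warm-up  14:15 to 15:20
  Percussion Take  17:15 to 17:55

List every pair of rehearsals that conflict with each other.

Sorted by start: Dress Soundcheck, Chamber Mixing, Vocals Block, Soloist Warm-up, Tech Overdub, Percussion Take, Percussion Block.
Chamber Mixing starts after Dress Soundcheck ends — done with Dress Soundcheck.
Vocals Block starts after Chamber Mixing ends — done with Chamber Mixing.
Soloist Warm-up starts after Vocals Block ends — done with Vocals Block.
Tech Overdub starts after Soloist Warm-up ends — done with Soloist Warm-up.
Percussion Take starts before Tech Overdub ends → Tech Overdub and Percussion Take overlap.
Percussion Block starts before Tech Overdub ends → Tech Overdub and Percussion Block overlap.
Percussion Block starts before Percussion Take ends → Percussion Take and Percussion Block overlap.

Percussion Block & Percussion Take, Percussion Block & Tech Overdub, Percussion Take & Tech Overdub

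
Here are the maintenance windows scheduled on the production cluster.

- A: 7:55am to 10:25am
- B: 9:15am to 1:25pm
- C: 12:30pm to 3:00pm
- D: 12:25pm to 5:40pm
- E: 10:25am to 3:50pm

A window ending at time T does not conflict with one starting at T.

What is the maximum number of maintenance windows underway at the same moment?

4

Walk through starts and ends in time order (an end at T is processed before a start at T):
7:55am start A → 1
9:15am start B → 2
10:25am end A → 1
10:25am start E → 2
12:25pm start D → 3
12:30pm start C → 4
1:25pm end B → 3
3:00pm end C → 2
3:50pm end E → 1
5:40pm end D → 0
Peak is 4, at 12:30pm (B, C, D, E).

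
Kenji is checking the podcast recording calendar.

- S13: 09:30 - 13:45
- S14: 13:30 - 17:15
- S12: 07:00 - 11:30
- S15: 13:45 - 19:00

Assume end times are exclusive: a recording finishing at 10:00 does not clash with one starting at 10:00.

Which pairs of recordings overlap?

S12 & S13, S13 & S14, S14 & S15

Check each pair: they overlap iff neither finishes before the other starts.
Sorted by start: S12, S13, S14, S15.
S13 starts before S12 ends → S12 and S13 overlap.
S14 starts after S12 ends, so nothing later overlaps S12 either.
S14 starts before S13 ends → S13 and S14 overlap.
S15 starts exactly when S13 ends (back-to-back, no overlap).
S15 starts before S14 ends → S14 and S15 overlap.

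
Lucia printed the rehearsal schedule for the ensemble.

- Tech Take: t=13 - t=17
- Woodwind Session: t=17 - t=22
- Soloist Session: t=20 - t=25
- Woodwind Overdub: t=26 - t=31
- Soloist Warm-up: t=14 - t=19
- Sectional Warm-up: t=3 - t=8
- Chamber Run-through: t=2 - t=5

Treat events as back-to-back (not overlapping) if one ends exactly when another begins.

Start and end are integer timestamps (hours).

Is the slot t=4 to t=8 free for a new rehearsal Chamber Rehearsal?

No — it overlaps Chamber Run-through, Sectional Warm-up

Chamber Run-through: starts t=2 before Chamber Rehearsal ends t=8, and ends t=5 after Chamber Rehearsal starts t=4 → overlap.
Sectional Warm-up: starts t=3 before Chamber Rehearsal ends t=8, and ends t=8 after Chamber Rehearsal starts t=4 → overlap.
Tech Take: starts t=13 at or after Chamber Rehearsal ends t=8 → clear.
Soloist Warm-up: starts t=14 at or after Chamber Rehearsal ends t=8 → clear.
Woodwind Session: starts t=17 at or after Chamber Rehearsal ends t=8 → clear.
Soloist Session: starts t=20 at or after Chamber Rehearsal ends t=8 → clear.
Woodwind Overdub: starts t=26 at or after Chamber Rehearsal ends t=8 → clear.
Chamber Rehearsal overlaps Chamber Run-through, Sectional Warm-up.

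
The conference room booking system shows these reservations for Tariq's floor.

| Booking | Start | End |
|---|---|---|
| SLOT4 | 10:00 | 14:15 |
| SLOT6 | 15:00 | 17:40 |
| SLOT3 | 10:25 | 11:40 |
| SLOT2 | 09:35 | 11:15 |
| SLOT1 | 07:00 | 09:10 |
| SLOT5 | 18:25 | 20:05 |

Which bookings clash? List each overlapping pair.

Sorted by start: SLOT1, SLOT2, SLOT4, SLOT3, SLOT6, SLOT5.
SLOT2 starts after SLOT1 ends — done with SLOT1.
SLOT4 starts before SLOT2 ends → SLOT2 and SLOT4 overlap.
SLOT3 starts before SLOT2 ends → SLOT2 and SLOT3 overlap.
SLOT6 starts after SLOT2 ends — done with SLOT2.
SLOT3 starts before SLOT4 ends → SLOT4 and SLOT3 overlap.
SLOT6 starts after SLOT4 ends — done with SLOT4.
SLOT6 starts after SLOT3 ends — done with SLOT3.
SLOT5 starts after SLOT6 ends.

SLOT2 & SLOT3, SLOT2 & SLOT4, SLOT3 & SLOT4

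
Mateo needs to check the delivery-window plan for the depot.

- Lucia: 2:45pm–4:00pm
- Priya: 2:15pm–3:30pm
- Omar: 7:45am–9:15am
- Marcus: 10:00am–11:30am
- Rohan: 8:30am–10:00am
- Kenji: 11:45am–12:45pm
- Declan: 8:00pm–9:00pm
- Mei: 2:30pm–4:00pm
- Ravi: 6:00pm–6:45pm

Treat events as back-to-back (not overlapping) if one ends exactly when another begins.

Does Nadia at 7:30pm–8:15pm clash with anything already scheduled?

Omar: ends 9:15am at or before Nadia starts 7:30pm → clear.
Rohan: ends 10:00am at or before Nadia starts 7:30pm → clear.
Marcus: ends 11:30am at or before Nadia starts 7:30pm → clear.
Kenji: ends 12:45pm at or before Nadia starts 7:30pm → clear.
Priya: ends 3:30pm at or before Nadia starts 7:30pm → clear.
Mei: ends 4:00pm at or before Nadia starts 7:30pm → clear.
Lucia: ends 4:00pm at or before Nadia starts 7:30pm → clear.
Ravi: ends 6:45pm at or before Nadia starts 7:30pm → clear.
Declan: starts 8:00pm before Nadia ends 8:15pm, and ends 9:00pm after Nadia starts 7:30pm → overlap.
Nadia overlaps Declan.

Yes — it overlaps Declan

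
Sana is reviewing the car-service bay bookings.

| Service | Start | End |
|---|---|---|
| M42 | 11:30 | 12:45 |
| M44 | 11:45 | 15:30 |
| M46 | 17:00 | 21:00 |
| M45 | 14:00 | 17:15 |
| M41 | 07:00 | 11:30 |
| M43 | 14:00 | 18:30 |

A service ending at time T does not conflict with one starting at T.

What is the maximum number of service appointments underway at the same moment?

3

Walk through starts and ends in time order (an end at T is processed before a start at T):
07:00 start M41 → 1
11:30 end M41 → 0
11:30 start M42 → 1
11:45 start M44 → 2
12:45 end M42 → 1
14:00 start M43 → 2
14:00 start M45 → 3
15:30 end M44 → 2
17:00 start M46 → 3
17:15 end M45 → 2
18:30 end M43 → 1
21:00 end M46 → 0
Peak is 3, at 14:00 (M43, M44, M45).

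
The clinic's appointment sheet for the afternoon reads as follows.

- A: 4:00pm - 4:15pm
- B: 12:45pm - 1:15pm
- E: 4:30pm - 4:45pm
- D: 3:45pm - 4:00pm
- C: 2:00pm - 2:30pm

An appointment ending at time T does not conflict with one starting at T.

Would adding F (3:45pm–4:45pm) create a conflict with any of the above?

B: ends 1:15pm at or before F starts 3:45pm → clear.
C: ends 2:30pm at or before F starts 3:45pm → clear.
D: starts 3:45pm before F ends 4:45pm, and ends 4:00pm after F starts 3:45pm → overlap.
A: starts 4:00pm before F ends 4:45pm, and ends 4:15pm after F starts 3:45pm → overlap.
E: starts 4:30pm before F ends 4:45pm, and ends 4:45pm after F starts 3:45pm → overlap.
F overlaps A, D, E.

Yes — it overlaps A, D, E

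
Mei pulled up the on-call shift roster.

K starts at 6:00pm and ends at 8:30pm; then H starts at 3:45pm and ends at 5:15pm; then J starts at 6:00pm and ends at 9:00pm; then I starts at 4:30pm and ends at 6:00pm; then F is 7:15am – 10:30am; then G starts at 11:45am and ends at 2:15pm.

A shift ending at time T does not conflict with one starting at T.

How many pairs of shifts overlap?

Two intervals overlap when each starts before the other ends.
Sorted by start: F, G, H, I, J, K.
G starts after F ends; F is clear from here.
H starts after G ends; G is clear from here.
I starts before H ends → H and I overlap.
J starts after H ends; H is clear from here.
J starts exactly when I ends (back-to-back, no overlap); I is clear from here.
K starts before J ends → J and K overlap.
Overlapping pairs: H & I, J & K — 2 in total.

2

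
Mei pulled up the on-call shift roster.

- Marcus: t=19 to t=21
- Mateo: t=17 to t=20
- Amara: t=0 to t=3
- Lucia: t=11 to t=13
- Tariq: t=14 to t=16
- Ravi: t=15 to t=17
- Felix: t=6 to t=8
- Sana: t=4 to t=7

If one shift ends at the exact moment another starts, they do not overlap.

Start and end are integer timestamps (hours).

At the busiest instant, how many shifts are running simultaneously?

Sort all start/end points and keep a running count:
t=0 start Amara → 1
t=3 end Amara → 0
t=4 start Sana → 1
t=6 start Felix → 2
t=7 end Sana → 1
t=8 end Felix → 0
t=11 start Lucia → 1
t=13 end Lucia → 0
t=14 start Tariq → 1
t=15 start Ravi → 2
t=16 end Tariq → 1
t=17 end Ravi → 0
t=17 start Mateo → 1
t=19 start Marcus → 2
t=20 end Mateo → 1
t=21 end Marcus → 0
Peak is 2, at t=6 (Felix, Sana).

2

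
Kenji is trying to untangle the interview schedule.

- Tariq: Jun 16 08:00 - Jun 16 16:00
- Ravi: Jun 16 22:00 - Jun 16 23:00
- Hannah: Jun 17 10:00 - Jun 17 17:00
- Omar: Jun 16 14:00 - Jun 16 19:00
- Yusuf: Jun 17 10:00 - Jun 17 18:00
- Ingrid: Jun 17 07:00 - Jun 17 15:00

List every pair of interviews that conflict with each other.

Sorted by start: Tariq, Omar, Ravi, Ingrid, Hannah, Yusuf.
Omar starts before Tariq ends → Tariq and Omar overlap.
Ravi starts after Tariq ends, so nothing later overlaps Tariq either.
Ravi starts after Omar ends, so nothing later overlaps Omar either.
Ingrid starts after Ravi ends, so nothing later overlaps Ravi either.
Hannah starts before Ingrid ends → Ingrid and Hannah overlap.
Yusuf starts before Ingrid ends → Ingrid and Yusuf overlap.
Yusuf starts before Hannah ends → Hannah and Yusuf overlap.

Hannah & Ingrid, Hannah & Yusuf, Ingrid & Yusuf, Omar & Tariq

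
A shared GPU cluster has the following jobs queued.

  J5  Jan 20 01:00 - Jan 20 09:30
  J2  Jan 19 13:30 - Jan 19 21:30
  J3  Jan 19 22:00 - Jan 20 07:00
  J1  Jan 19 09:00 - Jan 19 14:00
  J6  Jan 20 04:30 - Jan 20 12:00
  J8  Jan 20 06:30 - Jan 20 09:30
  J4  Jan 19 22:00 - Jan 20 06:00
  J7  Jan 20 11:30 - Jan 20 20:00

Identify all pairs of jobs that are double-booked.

J1 & J2, J3 & J4, J3 & J5, J3 & J6, J3 & J8, J4 & J5, J4 & J6, J5 & J6, J5 & J8, J6 & J7, J6 & J8

Two intervals overlap when each starts before the other ends.
Sorted by start: J1, J2, J3, J4, J5, J6, J8, J7.
J2 starts before J1 ends → J1 and J2 overlap.
J3 starts after J1 ends — done with J1.
J3 starts after J2 ends — done with J2.
J4 starts before J3 ends → J3 and J4 overlap.
J5 starts before J3 ends → J3 and J5 overlap.
J6 starts before J3 ends → J3 and J6 overlap.
J8 starts before J3 ends → J3 and J8 overlap.
J7 starts after J3 ends.
J5 starts before J4 ends → J4 and J5 overlap.
J6 starts before J4 ends → J4 and J6 overlap.
J8 starts after J4 ends — done with J4.
J6 starts before J5 ends → J5 and J6 overlap.
J8 starts before J5 ends → J5 and J8 overlap.
J7 starts after J5 ends.
J8 starts before J6 ends → J6 and J8 overlap.
J7 starts before J6 ends → J6 and J7 overlap.
J7 starts after J8 ends.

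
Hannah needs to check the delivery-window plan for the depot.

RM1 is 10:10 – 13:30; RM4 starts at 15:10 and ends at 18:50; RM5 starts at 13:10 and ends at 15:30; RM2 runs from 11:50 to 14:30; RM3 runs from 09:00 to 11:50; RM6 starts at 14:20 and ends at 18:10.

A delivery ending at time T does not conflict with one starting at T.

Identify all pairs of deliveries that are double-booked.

RM1 & RM2, RM1 & RM3, RM1 & RM5, RM2 & RM5, RM2 & RM6, RM4 & RM5, RM4 & RM6, RM5 & RM6

Check each pair: they overlap iff neither finishes before the other starts.
Sorted by start: RM3, RM1, RM2, RM5, RM6, RM4.
RM1 starts before RM3 ends → RM3 and RM1 overlap.
RM2 starts exactly when RM3 ends (back-to-back, no overlap), so nothing later overlaps RM3 either.
RM2 starts before RM1 ends → RM1 and RM2 overlap.
RM5 starts before RM1 ends → RM1 and RM5 overlap.
RM6 starts after RM1 ends, so nothing later overlaps RM1 either.
RM5 starts before RM2 ends → RM2 and RM5 overlap.
RM6 starts before RM2 ends → RM2 and RM6 overlap.
RM4 starts after RM2 ends.
RM6 starts before RM5 ends → RM5 and RM6 overlap.
RM4 starts before RM5 ends → RM5 and RM4 overlap.
RM4 starts before RM6 ends → RM6 and RM4 overlap.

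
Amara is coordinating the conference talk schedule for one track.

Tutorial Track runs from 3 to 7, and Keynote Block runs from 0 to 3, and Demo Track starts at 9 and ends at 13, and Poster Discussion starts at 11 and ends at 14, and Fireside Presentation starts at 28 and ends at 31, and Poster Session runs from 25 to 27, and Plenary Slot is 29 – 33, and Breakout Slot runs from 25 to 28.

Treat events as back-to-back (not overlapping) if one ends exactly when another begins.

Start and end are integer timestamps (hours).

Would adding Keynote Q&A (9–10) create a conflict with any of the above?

Keynote Block: ends 3 at or before Keynote Q&A starts 9 → clear.
Tutorial Track: ends 7 at or before Keynote Q&A starts 9 → clear.
Demo Track: starts 9 before Keynote Q&A ends 10, and ends 13 after Keynote Q&A starts 9 → overlap.
Poster Discussion: starts 11 at or after Keynote Q&A ends 10 → clear.
Poster Session: starts 25 at or after Keynote Q&A ends 10 → clear.
Breakout Slot: starts 25 at or after Keynote Q&A ends 10 → clear.
Fireside Presentation: starts 28 at or after Keynote Q&A ends 10 → clear.
Plenary Slot: starts 29 at or after Keynote Q&A ends 10 → clear.
Keynote Q&A overlaps Demo Track.

Yes — it overlaps Demo Track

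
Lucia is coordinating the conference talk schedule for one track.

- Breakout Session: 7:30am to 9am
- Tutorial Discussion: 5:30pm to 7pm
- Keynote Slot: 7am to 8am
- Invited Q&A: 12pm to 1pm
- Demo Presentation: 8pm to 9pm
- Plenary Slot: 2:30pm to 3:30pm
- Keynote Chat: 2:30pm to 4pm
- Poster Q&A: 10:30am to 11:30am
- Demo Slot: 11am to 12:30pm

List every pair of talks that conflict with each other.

Breakout Session & Keynote Slot, Demo Slot & Invited Q&A, Demo Slot & Poster Q&A, Keynote Chat & Plenary Slot

Check each pair: they overlap iff neither finishes before the other starts.
Sorted by start: Keynote Slot, Breakout Session, Poster Q&A, Demo Slot, Invited Q&A, Keynote Chat, Plenary Slot, Tutorial Discussion, Demo Presentation.
Breakout Session starts before Keynote Slot ends → Keynote Slot and Breakout Session overlap.
Poster Q&A starts after Keynote Slot ends — done with Keynote Slot.
Poster Q&A starts after Breakout Session ends — done with Breakout Session.
Demo Slot starts before Poster Q&A ends → Poster Q&A and Demo Slot overlap.
Invited Q&A starts after Poster Q&A ends — done with Poster Q&A.
Invited Q&A starts before Demo Slot ends → Demo Slot and Invited Q&A overlap.
Keynote Chat starts after Demo Slot ends — done with Demo Slot.
Keynote Chat starts after Invited Q&A ends — done with Invited Q&A.
Plenary Slot starts before Keynote Chat ends → Keynote Chat and Plenary Slot overlap.
Tutorial Discussion starts after Keynote Chat ends — done with Keynote Chat.
Tutorial Discussion starts after Plenary Slot ends — done with Plenary Slot.
Demo Presentation starts after Tutorial Discussion ends.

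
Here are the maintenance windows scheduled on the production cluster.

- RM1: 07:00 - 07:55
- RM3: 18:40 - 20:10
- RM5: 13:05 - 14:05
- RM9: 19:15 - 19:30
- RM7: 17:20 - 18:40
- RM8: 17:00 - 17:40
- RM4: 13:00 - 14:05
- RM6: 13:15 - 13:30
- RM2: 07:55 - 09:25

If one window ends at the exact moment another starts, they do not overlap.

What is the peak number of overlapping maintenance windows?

3

Walk through starts and ends in time order (an end at T is processed before a start at T):
07:00 start RM1 → 1
07:55 end RM1 → 0
07:55 start RM2 → 1
09:25 end RM2 → 0
13:00 start RM4 → 1
13:05 start RM5 → 2
13:15 start RM6 → 3
13:30 end RM6 → 2
14:05 end RM4 → 1
14:05 end RM5 → 0
17:00 start RM8 → 1
17:20 start RM7 → 2
17:40 end RM8 → 1
18:40 end RM7 → 0
18:40 start RM3 → 1
19:15 start RM9 → 2
19:30 end RM9 → 1
20:10 end RM3 → 0
Peak is 3, at 13:15 (RM4, RM5, RM6).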